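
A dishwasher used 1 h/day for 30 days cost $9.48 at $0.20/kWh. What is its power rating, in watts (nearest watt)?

Energy = $9.48 ÷ $0.20/kWh = 47.4 kWh
Runtime = 1 h/day × 30 days = 30 h
Power = 47.4 kWh ÷ 30 h = 1.58 kW = 1580 W

1580 W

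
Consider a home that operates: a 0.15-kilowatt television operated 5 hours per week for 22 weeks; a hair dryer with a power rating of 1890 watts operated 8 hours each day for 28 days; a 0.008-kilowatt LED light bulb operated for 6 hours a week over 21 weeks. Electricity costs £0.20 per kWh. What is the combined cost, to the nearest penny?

television: Runtime = 5 h/week × 22 weeks = 110 h
television: 0.15 kW × 110 h = 16.5 kWh
hair dryer: Runtime = 8 h/day × 28 days = 224 h
hair dryer: 1.89 kW × 224 h = 423.36 kWh
LED light bulb: Runtime = 6 h/week × 21 weeks = 126 h
LED light bulb: 0.008 kW × 126 h = 1.008 kWh
Total energy = 440.868 kWh
Cost = 440.868 × £0.20 = £88.17

£88.17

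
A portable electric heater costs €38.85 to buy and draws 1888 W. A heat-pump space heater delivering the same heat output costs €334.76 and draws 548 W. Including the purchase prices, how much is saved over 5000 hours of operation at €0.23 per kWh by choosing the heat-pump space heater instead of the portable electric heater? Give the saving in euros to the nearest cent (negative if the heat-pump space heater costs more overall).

portable electric heater: €38.85 + (1888/1000) kW × 5000 h × €0.23 = €38.85 + €2171.2 = €2210.05
heat-pump space heater: €334.76 + (548/1000) kW × 5000 h × €0.23 = €334.76 + €630.2 = €964.96
Saving = €2210.05 − €964.96 = €1245.09

€1245.09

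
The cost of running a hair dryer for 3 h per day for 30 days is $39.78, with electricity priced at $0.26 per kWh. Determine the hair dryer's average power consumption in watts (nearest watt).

1700 W

Energy = $39.78 ÷ $0.26/kWh = 153 kWh
Runtime = 3 h/day × 30 days = 90 h
Power = 153 kWh ÷ 90 h = 1.7 kW = 1700 W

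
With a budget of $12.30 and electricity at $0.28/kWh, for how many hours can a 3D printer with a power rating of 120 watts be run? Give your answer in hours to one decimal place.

Energy available = $12.30 ÷ $0.28/kWh = 43.9286 kWh
Hours = 43.9286 kWh ÷ 0.12 kW = 366.1 h

366.1 h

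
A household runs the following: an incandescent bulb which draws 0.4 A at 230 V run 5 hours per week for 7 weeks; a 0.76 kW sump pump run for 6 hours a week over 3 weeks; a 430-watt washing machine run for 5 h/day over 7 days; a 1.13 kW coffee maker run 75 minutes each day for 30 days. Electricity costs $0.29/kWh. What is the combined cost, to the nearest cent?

$21.55

incandescent bulb: Power = 0.4 A × 230 V = 92 W = 0.092 kW
incandescent bulb: Runtime = 5 h/week × 7 weeks = 35 h
incandescent bulb: 0.092 kW × 35 h = 3.22 kWh
sump pump: Runtime = 6 h/week × 3 weeks = 18 h
sump pump: 0.76 kW × 18 h = 13.68 kWh
washing machine: Runtime = 5 h/day × 7 days = 35 h
washing machine: 0.43 kW × 35 h = 15.05 kWh
coffee maker: Runtime = 75 min × 30 = 2250 min = 37.5 h
coffee maker: 1.13 kW × 37.5 h = 42.375 kWh
Total energy = 74.325 kWh
Cost = 74.325 × $0.29 = $21.55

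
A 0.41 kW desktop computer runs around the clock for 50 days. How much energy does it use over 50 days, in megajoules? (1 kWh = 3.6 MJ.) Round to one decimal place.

Runtime = 24 h × 50 = 1200 h
Energy = 0.41 kW × 1200 h = 492 kWh
= 492 × 3.6 MJ = 1771.2 MJ

1771.2 MJ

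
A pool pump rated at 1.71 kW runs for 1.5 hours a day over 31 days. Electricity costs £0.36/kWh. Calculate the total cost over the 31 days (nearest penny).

£28.63

Runtime = 1.5 h/day × 31 days = 46.5 h
Energy = 1.71 kW × 46.5 h = 79.515 kWh
Cost = 79.515 kWh × £0.36/kWh = £28.63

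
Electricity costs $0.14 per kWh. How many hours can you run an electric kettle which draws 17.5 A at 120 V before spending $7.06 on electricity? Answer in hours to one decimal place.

Power = 17.5 A × 120 V = 2100 W = 2.1 kW
Energy available = $7.06 ÷ $0.14/kWh = 50.4286 kWh
Hours = 50.4286 kWh ÷ 2.1 kW = 24.0 h

24.0 h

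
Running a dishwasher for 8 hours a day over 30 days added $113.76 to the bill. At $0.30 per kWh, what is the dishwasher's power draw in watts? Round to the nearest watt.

Energy = $113.76 ÷ $0.30/kWh = 379.2 kWh
Runtime = 8 h/day × 30 days = 240 h
Power = 379.2 kWh ÷ 240 h = 1.58 kW = 1580 W

1580 W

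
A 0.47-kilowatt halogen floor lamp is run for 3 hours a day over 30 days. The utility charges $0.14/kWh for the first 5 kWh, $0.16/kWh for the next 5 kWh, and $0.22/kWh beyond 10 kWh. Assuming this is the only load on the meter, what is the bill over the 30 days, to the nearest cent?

$8.61

Runtime = 3 h/day × 30 days = 90 h
Energy = 0.47 kW × 90 h = 42.3 kWh
Tier 1 (0–5 kWh): 5 × $0.14 = $0.7
Tier 2 (5–10 kWh): 5 × $0.16 = $0.8
Above 10 kWh: 32.3 × $0.22 = $7.106
Bill = $8.61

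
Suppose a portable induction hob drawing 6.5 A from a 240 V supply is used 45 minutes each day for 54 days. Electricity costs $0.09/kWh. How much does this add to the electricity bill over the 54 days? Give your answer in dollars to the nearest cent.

$5.69

Power = 6.5 A × 240 V = 1560 W = 1.56 kW
Runtime = 45 min × 54 = 2430 min = 40.5 h
Energy = 1.56 kW × 40.5 h = 63.18 kWh
Cost = 63.18 kWh × $0.09/kWh = $5.69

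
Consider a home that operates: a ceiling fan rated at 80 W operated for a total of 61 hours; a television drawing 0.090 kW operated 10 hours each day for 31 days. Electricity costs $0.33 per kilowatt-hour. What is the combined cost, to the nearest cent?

ceiling fan: 0.08 kW × 61 h = 4.88 kWh
television: Runtime = 10 h/day × 31 days = 310 h
television: 0.09 kW × 310 h = 27.9 kWh
Total energy = 32.78 kWh
Cost = 32.78 × $0.33 = $10.82

$10.82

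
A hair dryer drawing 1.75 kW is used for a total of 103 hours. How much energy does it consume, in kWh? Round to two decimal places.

Energy = 1.75 kW × 103 h = 180.25 kWh

180.25 kWh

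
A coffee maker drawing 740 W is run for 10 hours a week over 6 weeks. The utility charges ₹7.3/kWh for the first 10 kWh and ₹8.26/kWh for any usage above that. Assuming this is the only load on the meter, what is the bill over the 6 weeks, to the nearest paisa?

Runtime = 10 h/week × 6 weeks = 60 h
Energy = 0.74 kW × 60 h = 44.4 kWh
Tier 1 (0–10 kWh): 10 × ₹7.3 = ₹73
Above 10 kWh: 34.4 × ₹8.26 = ₹284.144
Bill = ₹357.14

₹357.14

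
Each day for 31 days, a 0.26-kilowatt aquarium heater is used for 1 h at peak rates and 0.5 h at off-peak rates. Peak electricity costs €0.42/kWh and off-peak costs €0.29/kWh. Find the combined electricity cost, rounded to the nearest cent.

Peak energy = 0.26 kW × 1 h × 31 = 8.06 kWh
Off-peak energy = 0.26 kW × 0.5 h × 31 = 4.03 kWh
Cost = 8.06 × €0.42 + 4.03 × €0.29 = €3.3852 + €1.1687 = €4.55

€4.55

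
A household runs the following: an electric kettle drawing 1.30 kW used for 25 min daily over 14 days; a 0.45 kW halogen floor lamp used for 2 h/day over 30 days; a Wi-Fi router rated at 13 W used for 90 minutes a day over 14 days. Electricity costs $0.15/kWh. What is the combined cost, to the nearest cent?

electric kettle: Runtime = 25 min × 14 = 350 min = 5.833333… h
electric kettle: 1.3 kW × 5.833333… h = 7.583333… kWh
halogen floor lamp: Runtime = 2 h/day × 30 days = 60 h
halogen floor lamp: 0.45 kW × 60 h = 27 kWh
Wi-Fi router: Runtime = 90 min × 14 = 1260 min = 21 h
Wi-Fi router: 0.013 kW × 21 h = 0.273 kWh
Total energy = 34.856333… kWh
Cost = 34.856333… × $0.15 = $5.23

$5.23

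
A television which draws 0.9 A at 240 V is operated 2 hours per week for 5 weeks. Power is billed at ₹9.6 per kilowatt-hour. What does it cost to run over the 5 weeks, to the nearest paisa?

Power = 0.9 A × 240 V = 216 W = 0.216 kW
Runtime = 2 h/week × 5 weeks = 10 h
Energy = 0.216 kW × 10 h = 2.16 kWh
Cost = 2.16 kWh × ₹9.6/kWh = ₹20.74

₹20.74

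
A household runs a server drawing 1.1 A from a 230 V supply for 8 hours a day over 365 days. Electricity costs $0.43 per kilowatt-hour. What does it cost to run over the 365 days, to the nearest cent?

Power = 1.1 A × 230 V = 253 W = 0.253 kW
Runtime = 8 h/day × 365 days = 2920 h
Energy = 0.253 kW × 2920 h = 738.76 kWh
Cost = 738.76 kWh × $0.43/kWh = $317.67

$317.67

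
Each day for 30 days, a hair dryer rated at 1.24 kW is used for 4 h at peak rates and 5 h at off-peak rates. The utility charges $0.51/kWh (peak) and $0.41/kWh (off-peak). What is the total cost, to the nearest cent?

$152.15

Peak energy = 1.24 kW × 4 h × 30 = 148.8 kWh
Off-peak energy = 1.24 kW × 5 h × 30 = 186 kWh
Cost = 148.8 × $0.51 + 186 × $0.41 = $75.888 + $76.26 = $152.15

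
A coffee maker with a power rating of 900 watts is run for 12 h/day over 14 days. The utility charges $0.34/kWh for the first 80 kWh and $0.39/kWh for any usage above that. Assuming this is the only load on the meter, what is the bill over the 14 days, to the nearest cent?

Runtime = 12 h/day × 14 days = 168 h
Energy = 0.9 kW × 168 h = 151.2 kWh
Tier 1 (0–80 kWh): 80 × $0.34 = $27.2
Above 80 kWh: 71.2 × $0.39 = $27.768
Bill = $54.97

$54.97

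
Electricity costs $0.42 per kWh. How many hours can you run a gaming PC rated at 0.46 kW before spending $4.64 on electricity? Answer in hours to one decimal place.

Energy available = $4.64 ÷ $0.42/kWh = 11.0476 kWh
Hours = 11.0476 kWh ÷ 0.46 kW = 24.0 h

24.0 h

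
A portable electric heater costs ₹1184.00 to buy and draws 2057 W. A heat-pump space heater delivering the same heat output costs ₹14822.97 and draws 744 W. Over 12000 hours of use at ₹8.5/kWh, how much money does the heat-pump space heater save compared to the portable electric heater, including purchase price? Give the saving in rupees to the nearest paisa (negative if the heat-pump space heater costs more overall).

portable electric heater: ₹1184.00 + (2057/1000) kW × 12000 h × ₹8.5 = ₹1184.00 + ₹209814 = ₹210998
heat-pump space heater: ₹14822.97 + (744/1000) kW × 12000 h × ₹8.5 = ₹14822.97 + ₹75888 = ₹90710.97
Saving = ₹210998 − ₹90710.97 = ₹120287.03

₹120287.03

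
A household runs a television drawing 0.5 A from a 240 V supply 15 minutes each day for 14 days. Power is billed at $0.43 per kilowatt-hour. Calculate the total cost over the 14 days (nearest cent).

$0.18

Power = 0.5 A × 240 V = 120 W = 0.12 kW
Runtime = 15 min × 14 = 210 min = 3.5 h
Energy = 0.12 kW × 3.5 h = 0.42 kWh
Cost = 0.42 kWh × $0.43/kWh = $0.18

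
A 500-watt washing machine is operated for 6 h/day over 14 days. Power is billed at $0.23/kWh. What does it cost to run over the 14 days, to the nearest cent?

$9.66

Runtime = 6 h/day × 14 days = 84 h
Energy = 0.5 kW × 84 h = 42 kWh
Cost = 42 kWh × $0.23/kWh = $9.66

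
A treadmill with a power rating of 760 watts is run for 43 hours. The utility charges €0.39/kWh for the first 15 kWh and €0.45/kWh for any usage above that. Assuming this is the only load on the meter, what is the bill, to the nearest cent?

€13.81

Energy = 0.76 kW × 43 h = 32.68 kWh
Tier 1 (0–15 kWh): 15 × €0.39 = €5.85
Above 15 kWh: 17.68 × €0.45 = €7.956
Bill = €13.81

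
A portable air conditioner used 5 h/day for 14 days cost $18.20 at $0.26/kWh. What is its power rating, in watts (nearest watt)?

1000 W

Energy = $18.20 ÷ $0.26/kWh = 70 kWh
Runtime = 5 h/day × 14 days = 70 h
Power = 70 kWh ÷ 70 h = 1 kW = 1000 W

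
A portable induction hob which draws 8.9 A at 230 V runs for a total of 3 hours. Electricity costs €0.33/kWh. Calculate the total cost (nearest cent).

€2.03

Power = 8.9 A × 230 V = 2047 W = 2.047 kW
Energy = 2.047 kW × 3 h = 6.141 kWh
Cost = 6.141 kWh × €0.33/kWh = €2.03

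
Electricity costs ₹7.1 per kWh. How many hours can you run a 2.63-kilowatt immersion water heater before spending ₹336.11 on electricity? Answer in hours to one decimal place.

Energy available = ₹336.11 ÷ ₹7.1/kWh = 47.3394 kWh
Hours = 47.3394 kWh ÷ 2.63 kW = 18.0 h

18.0 h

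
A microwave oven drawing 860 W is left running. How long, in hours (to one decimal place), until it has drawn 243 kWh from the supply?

282.6 h

Hours = 243 kWh ÷ 0.86 kW = 282.6 h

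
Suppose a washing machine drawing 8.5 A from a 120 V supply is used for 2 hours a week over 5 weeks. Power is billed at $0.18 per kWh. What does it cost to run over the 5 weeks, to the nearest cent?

$1.84

Power = 8.5 A × 120 V = 1020 W = 1.02 kW
Runtime = 2 h/week × 5 weeks = 10 h
Energy = 1.02 kW × 10 h = 10.2 kWh
Cost = 10.2 kWh × $0.18/kWh = $1.84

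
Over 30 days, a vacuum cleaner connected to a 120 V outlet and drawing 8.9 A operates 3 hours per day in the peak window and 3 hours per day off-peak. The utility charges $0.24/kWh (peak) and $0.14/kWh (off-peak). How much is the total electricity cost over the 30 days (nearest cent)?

Power = 8.9 A × 120 V = 1068 W = 1.068 kW
Peak energy = 1.068 kW × 3 h × 30 = 96.12 kWh
Off-peak energy = 1.068 kW × 3 h × 30 = 96.12 kWh
Cost = 96.12 × $0.24 + 96.12 × $0.14 = $23.0688 + $13.4568 = $36.53

$36.53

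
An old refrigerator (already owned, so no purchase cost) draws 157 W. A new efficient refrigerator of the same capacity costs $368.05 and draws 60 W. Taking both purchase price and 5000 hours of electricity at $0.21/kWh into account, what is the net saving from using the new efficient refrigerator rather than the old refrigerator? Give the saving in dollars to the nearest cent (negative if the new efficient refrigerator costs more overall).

-$266.20

old refrigerator: $0.00 + (157/1000) kW × 5000 h × $0.21 = $0.00 + $164.85 = $164.85
new efficient refrigerator: $368.05 + (60/1000) kW × 5000 h × $0.21 = $368.05 + $63 = $431.05
Saving = $164.85 − $431.05 = −$266.2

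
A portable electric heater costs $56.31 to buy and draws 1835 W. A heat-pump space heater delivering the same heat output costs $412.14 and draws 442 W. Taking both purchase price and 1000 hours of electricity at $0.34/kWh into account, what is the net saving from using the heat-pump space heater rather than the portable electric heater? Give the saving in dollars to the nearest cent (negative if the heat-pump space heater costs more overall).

portable electric heater: $56.31 + (1835/1000) kW × 1000 h × $0.34 = $56.31 + $623.9 = $680.21
heat-pump space heater: $412.14 + (442/1000) kW × 1000 h × $0.34 = $412.14 + $150.28 = $562.42
Saving = $680.21 − $562.42 = $117.79

$117.79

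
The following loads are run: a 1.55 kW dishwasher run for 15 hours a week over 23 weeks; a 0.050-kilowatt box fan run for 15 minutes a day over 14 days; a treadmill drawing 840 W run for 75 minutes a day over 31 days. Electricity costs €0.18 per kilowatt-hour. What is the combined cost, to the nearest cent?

dishwasher: Runtime = 15 h/week × 23 weeks = 345 h
dishwasher: 1.55 kW × 345 h = 534.75 kWh
box fan: Runtime = 15 min × 14 = 210 min = 3.5 h
box fan: 0.05 kW × 3.5 h = 0.175 kWh
treadmill: Runtime = 75 min × 31 = 2325 min = 38.75 h
treadmill: 0.84 kW × 38.75 h = 32.55 kWh
Total energy = 567.475 kWh
Cost = 567.475 × €0.18 = €102.15

€102.15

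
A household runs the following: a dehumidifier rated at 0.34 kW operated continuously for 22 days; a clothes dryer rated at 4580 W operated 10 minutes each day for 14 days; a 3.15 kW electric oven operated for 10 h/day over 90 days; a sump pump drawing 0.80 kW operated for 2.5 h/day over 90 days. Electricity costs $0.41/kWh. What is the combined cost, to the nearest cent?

dehumidifier: Runtime = 24 h × 22 = 528 h
dehumidifier: 0.34 kW × 528 h = 179.52 kWh
clothes dryer: Runtime = 10 min × 14 = 140 min = 2.333333… h
clothes dryer: 4.58 kW × 2.333333… h = 10.686666… kWh
electric oven: Runtime = 10 h/day × 90 days = 900 h
electric oven: 3.15 kW × 900 h = 2835 kWh
sump pump: Runtime = 2.5 h/day × 90 days = 225 h
sump pump: 0.8 kW × 225 h = 180 kWh
Total energy = 3205.206666… kWh
Cost = 3205.206666… × $0.41 = $1314.13

$1314.13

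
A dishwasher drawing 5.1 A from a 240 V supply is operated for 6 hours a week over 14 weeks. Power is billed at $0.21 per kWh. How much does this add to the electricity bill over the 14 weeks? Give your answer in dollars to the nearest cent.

Power = 5.1 A × 240 V = 1224 W = 1.224 kW
Runtime = 6 h/week × 14 weeks = 84 h
Energy = 1.224 kW × 84 h = 102.816 kWh
Cost = 102.816 kWh × $0.21/kWh = $21.59

$21.59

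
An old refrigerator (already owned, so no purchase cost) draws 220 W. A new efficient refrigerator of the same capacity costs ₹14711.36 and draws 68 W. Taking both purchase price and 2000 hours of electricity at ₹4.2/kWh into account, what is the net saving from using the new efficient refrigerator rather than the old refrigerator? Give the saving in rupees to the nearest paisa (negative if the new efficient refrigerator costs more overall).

-₹13434.56

old refrigerator: ₹0.00 + (220/1000) kW × 2000 h × ₹4.2 = ₹0.00 + ₹1848 = ₹1848
new efficient refrigerator: ₹14711.36 + (68/1000) kW × 2000 h × ₹4.2 = ₹14711.36 + ₹571.2 = ₹15282.56
Saving = ₹1848 − ₹15282.56 = −₹13434.56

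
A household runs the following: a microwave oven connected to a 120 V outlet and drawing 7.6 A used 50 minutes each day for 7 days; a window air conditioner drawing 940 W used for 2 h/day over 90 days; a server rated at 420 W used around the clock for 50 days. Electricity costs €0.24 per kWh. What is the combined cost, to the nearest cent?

microwave oven: Power = 7.6 A × 120 V = 912 W = 0.912 kW
microwave oven: Runtime = 50 min × 7 = 350 min = 5.833333… h
microwave oven: 0.912 kW × 5.833333… h = 5.32 kWh
window air conditioner: Runtime = 2 h/day × 90 days = 180 h
window air conditioner: 0.94 kW × 180 h = 169.2 kWh
server: Runtime = 24 h × 50 = 1200 h
server: 0.42 kW × 1200 h = 504 kWh
Total energy = 678.52 kWh
Cost = 678.52 × €0.24 = €162.84

€162.84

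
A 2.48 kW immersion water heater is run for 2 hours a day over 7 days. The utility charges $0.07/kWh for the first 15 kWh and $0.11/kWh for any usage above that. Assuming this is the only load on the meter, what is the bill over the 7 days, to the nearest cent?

Runtime = 2 h/day × 7 days = 14 h
Energy = 2.48 kW × 14 h = 34.72 kWh
Tier 1 (0–15 kWh): 15 × $0.07 = $1.05
Above 15 kWh: 19.72 × $0.11 = $2.1692
Bill = $3.22

$3.22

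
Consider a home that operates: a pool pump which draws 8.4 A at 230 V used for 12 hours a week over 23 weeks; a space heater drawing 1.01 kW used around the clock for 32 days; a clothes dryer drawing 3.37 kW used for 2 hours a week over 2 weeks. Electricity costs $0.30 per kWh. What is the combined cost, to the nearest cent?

pool pump: Power = 8.4 A × 230 V = 1932 W = 1.932 kW
pool pump: Runtime = 12 h/week × 23 weeks = 276 h
pool pump: 1.932 kW × 276 h = 533.232 kWh
space heater: Runtime = 24 h × 32 = 768 h
space heater: 1.01 kW × 768 h = 775.68 kWh
clothes dryer: Runtime = 2 h/week × 2 weeks = 4 h
clothes dryer: 3.37 kW × 4 h = 13.48 kWh
Total energy = 1322.392 kWh
Cost = 1322.392 × $0.30 = $396.72

$396.72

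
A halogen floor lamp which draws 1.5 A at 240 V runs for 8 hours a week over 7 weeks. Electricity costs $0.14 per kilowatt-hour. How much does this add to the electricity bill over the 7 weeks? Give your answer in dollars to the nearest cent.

Power = 1.5 A × 240 V = 360 W = 0.36 kW
Runtime = 8 h/week × 7 weeks = 56 h
Energy = 0.36 kW × 56 h = 20.16 kWh
Cost = 20.16 kWh × $0.14/kWh = $2.82

$2.82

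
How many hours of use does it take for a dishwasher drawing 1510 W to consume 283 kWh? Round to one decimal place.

187.4 h

Hours = 283 kWh ÷ 1.51 kW = 187.4 h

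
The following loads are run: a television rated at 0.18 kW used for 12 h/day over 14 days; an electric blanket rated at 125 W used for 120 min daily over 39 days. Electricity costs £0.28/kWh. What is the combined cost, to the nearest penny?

£11.20

television: Runtime = 12 h/day × 14 days = 168 h
television: 0.18 kW × 168 h = 30.24 kWh
electric blanket: Runtime = 120 min × 39 = 4680 min = 78 h
electric blanket: 0.125 kW × 78 h = 9.75 kWh
Total energy = 39.99 kWh
Cost = 39.99 × £0.28 = £11.20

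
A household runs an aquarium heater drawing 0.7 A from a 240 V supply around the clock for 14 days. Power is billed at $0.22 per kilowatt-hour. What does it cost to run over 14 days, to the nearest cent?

$12.42

Power = 0.7 A × 240 V = 168 W = 0.168 kW
Runtime = 24 h × 14 = 336 h
Energy = 0.168 kW × 336 h = 56.448 kWh
Cost = 56.448 kWh × $0.22/kWh = $12.42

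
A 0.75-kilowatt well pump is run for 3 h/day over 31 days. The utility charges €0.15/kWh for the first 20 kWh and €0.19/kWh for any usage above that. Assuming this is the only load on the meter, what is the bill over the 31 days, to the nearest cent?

Runtime = 3 h/day × 31 days = 93 h
Energy = 0.75 kW × 93 h = 69.75 kWh
Tier 1 (0–20 kWh): 20 × €0.15 = €3
Above 20 kWh: 49.75 × €0.19 = €9.4525
Bill = €12.45

€12.45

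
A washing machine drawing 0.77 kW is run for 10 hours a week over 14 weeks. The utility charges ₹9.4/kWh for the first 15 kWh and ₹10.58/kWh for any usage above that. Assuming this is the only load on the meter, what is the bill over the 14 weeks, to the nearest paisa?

Runtime = 10 h/week × 14 weeks = 140 h
Energy = 0.77 kW × 140 h = 107.8 kWh
Tier 1 (0–15 kWh): 15 × ₹9.4 = ₹141
Above 15 kWh: 92.8 × ₹10.58 = ₹981.824
Bill = ₹1122.82

₹1122.82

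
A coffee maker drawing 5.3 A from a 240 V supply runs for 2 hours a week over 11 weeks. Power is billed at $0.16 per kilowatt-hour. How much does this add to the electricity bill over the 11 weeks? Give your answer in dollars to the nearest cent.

$4.48

Power = 5.3 A × 240 V = 1272 W = 1.272 kW
Runtime = 2 h/week × 11 weeks = 22 h
Energy = 1.272 kW × 22 h = 27.984 kWh
Cost = 27.984 kWh × $0.16/kWh = $4.48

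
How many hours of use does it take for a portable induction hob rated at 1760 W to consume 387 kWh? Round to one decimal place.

Hours = 387 kWh ÷ 1.76 kW = 219.9 h

219.9 h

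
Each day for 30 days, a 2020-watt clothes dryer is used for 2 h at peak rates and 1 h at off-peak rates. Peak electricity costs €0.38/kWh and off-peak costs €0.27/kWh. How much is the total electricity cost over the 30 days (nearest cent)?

Peak energy = 2.02 kW × 2 h × 30 = 121.2 kWh
Off-peak energy = 2.02 kW × 1 h × 30 = 60.6 kWh
Cost = 121.2 × €0.38 + 60.6 × €0.27 = €46.056 + €16.362 = €62.42

€62.42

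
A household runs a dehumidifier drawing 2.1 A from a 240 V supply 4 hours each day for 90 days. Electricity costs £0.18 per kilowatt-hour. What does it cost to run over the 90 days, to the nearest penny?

£32.66

Power = 2.1 A × 240 V = 504 W = 0.504 kW
Runtime = 4 h/day × 90 days = 360 h
Energy = 0.504 kW × 360 h = 181.44 kWh
Cost = 181.44 kWh × £0.18/kWh = £32.66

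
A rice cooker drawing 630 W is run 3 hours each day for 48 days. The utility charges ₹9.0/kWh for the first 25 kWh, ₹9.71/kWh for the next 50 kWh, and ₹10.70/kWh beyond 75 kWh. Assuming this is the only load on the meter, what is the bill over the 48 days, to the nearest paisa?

Runtime = 3 h/day × 48 days = 144 h
Energy = 0.63 kW × 144 h = 90.72 kWh
Tier 1 (0–25 kWh): 25 × ₹9.0 = ₹225
Tier 2 (25–75 kWh): 50 × ₹9.71 = ₹485.5
Above 75 kWh: 15.72 × ₹10.70 = ₹168.204
Bill = ₹878.70

₹878.70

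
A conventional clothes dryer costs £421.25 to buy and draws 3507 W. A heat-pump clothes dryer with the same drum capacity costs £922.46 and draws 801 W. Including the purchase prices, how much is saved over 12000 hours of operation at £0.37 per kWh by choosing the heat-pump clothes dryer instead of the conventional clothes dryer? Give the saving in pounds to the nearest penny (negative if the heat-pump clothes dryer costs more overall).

conventional clothes dryer: £421.25 + (3507/1000) kW × 12000 h × £0.37 = £421.25 + £15571.08 = £15992.33
heat-pump clothes dryer: £922.46 + (801/1000) kW × 12000 h × £0.37 = £922.46 + £3556.44 = £4478.9
Saving = £15992.33 − £4478.9 = £11513.43

£11513.43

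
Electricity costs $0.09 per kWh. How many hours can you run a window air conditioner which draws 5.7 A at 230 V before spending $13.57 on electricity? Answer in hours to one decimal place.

Power = 5.7 A × 230 V = 1311 W = 1.311 kW
Energy available = $13.57 ÷ $0.09/kWh = 150.7778 kWh
Hours = 150.7778 kWh ÷ 1.311 kW = 115.0 h

115.0 h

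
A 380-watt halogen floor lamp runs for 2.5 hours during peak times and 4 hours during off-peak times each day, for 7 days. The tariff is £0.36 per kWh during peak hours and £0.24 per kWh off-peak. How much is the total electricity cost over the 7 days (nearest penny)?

£4.95

Peak energy = 0.38 kW × 2.5 h × 7 = 6.65 kWh
Off-peak energy = 0.38 kW × 4 h × 7 = 10.64 kWh
Cost = 6.65 × £0.36 + 10.64 × £0.24 = £2.394 + £2.5536 = £4.95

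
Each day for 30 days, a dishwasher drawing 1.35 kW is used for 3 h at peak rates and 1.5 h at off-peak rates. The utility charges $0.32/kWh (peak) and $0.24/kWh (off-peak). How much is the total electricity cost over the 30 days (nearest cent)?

Peak energy = 1.35 kW × 3 h × 30 = 121.5 kWh
Off-peak energy = 1.35 kW × 1.5 h × 30 = 60.75 kWh
Cost = 121.5 × $0.32 + 60.75 × $0.24 = $38.88 + $14.58 = $53.46

$53.46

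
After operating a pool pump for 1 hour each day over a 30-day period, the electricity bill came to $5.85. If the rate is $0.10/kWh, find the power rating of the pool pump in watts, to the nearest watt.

1950 W

Energy = $5.85 ÷ $0.10/kWh = 58.5 kWh
Runtime = 1 h/day × 30 days = 30 h
Power = 58.5 kWh ÷ 30 h = 1.95 kW = 1950 W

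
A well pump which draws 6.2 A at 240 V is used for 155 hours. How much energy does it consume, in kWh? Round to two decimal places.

230.64 kWh

Power = 6.2 A × 240 V = 1488 W = 1.488 kW
Energy = 1.488 kW × 155 h = 230.64 kWh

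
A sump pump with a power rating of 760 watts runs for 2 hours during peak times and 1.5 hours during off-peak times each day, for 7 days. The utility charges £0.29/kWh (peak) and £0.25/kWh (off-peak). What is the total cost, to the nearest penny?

Peak energy = 0.76 kW × 2 h × 7 = 10.64 kWh
Off-peak energy = 0.76 kW × 1.5 h × 7 = 7.98 kWh
Cost = 10.64 × £0.29 + 7.98 × £0.25 = £3.0856 + £1.995 = £5.08

£5.08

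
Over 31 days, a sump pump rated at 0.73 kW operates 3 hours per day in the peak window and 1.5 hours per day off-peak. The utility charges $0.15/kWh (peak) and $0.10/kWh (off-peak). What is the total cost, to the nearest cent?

Peak energy = 0.73 kW × 3 h × 31 = 67.89 kWh
Off-peak energy = 0.73 kW × 1.5 h × 31 = 33.945 kWh
Cost = 67.89 × $0.15 + 33.945 × $0.10 = $10.1835 + $3.3945 = $13.58

$13.58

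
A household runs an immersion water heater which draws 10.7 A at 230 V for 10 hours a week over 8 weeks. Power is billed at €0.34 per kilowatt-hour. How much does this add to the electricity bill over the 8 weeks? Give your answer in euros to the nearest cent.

€66.94

Power = 10.7 A × 230 V = 2461 W = 2.461 kW
Runtime = 10 h/week × 8 weeks = 80 h
Energy = 2.461 kW × 80 h = 196.88 kWh
Cost = 196.88 kWh × €0.34/kWh = €66.94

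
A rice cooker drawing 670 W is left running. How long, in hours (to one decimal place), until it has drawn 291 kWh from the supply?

434.3 h

Hours = 291 kWh ÷ 0.67 kW = 434.3 h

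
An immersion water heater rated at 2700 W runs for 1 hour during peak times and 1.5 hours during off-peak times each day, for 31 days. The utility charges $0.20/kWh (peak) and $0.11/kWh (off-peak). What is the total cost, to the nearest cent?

Peak energy = 2.7 kW × 1 h × 31 = 83.7 kWh
Off-peak energy = 2.7 kW × 1.5 h × 31 = 125.55 kWh
Cost = 83.7 × $0.20 + 125.55 × $0.11 = $16.74 + $13.8105 = $30.55

$30.55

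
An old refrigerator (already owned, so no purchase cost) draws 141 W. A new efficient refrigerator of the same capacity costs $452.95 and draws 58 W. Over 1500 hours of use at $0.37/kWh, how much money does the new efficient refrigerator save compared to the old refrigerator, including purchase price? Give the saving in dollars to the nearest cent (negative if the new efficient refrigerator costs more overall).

old refrigerator: $0.00 + (141/1000) kW × 1500 h × $0.37 = $0.00 + $78.255 = $78.255
new efficient refrigerator: $452.95 + (58/1000) kW × 1500 h × $0.37 = $452.95 + $32.19 = $485.14
Saving = $78.255 − $485.14 = −$406.885 → -$406.89

-$406.89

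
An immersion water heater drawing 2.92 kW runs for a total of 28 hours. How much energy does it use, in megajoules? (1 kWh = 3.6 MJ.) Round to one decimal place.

294.3 MJ

Energy = 2.92 kW × 28 h = 81.76 kWh
= 81.76 × 3.6 MJ = 294.3 MJ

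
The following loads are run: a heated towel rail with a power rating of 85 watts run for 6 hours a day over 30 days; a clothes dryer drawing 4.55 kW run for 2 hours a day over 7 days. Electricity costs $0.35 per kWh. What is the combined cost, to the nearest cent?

$27.65

heated towel rail: Runtime = 6 h/day × 30 days = 180 h
heated towel rail: 0.085 kW × 180 h = 15.3 kWh
clothes dryer: Runtime = 2 h/day × 7 days = 14 h
clothes dryer: 4.55 kW × 14 h = 63.7 kWh
Total energy = 79 kWh
Cost = 79 × $0.35 = $27.65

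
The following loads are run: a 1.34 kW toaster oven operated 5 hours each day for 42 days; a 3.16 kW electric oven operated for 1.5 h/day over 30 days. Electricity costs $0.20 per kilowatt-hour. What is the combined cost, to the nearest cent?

$84.72

toaster oven: Runtime = 5 h/day × 42 days = 210 h
toaster oven: 1.34 kW × 210 h = 281.4 kWh
electric oven: Runtime = 1.5 h/day × 30 days = 45 h
electric oven: 3.16 kW × 45 h = 142.2 kWh
Total energy = 423.6 kWh
Cost = 423.6 × $0.20 = $84.72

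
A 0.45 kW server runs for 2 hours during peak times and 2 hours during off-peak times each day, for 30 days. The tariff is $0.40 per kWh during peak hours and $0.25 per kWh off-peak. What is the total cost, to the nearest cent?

Peak energy = 0.45 kW × 2 h × 30 = 27 kWh
Off-peak energy = 0.45 kW × 2 h × 30 = 27 kWh
Cost = 27 × $0.40 + 27 × $0.25 = $10.8 + $6.75 = $17.55

$17.55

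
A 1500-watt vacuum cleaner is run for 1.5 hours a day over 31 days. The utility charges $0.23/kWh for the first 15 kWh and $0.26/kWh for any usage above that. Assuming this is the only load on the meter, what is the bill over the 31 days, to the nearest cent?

$17.69

Runtime = 1.5 h/day × 31 days = 46.5 h
Energy = 1.5 kW × 46.5 h = 69.75 kWh
Tier 1 (0–15 kWh): 15 × $0.23 = $3.45
Above 15 kWh: 54.75 × $0.26 = $14.235
Bill = $17.69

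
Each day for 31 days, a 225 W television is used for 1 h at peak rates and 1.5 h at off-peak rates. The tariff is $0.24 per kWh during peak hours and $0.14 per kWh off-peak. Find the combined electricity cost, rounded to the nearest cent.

$3.14

Peak energy = 0.225 kW × 1 h × 31 = 6.975 kWh
Off-peak energy = 0.225 kW × 1.5 h × 31 = 10.4625 kWh
Cost = 6.975 × $0.24 + 10.4625 × $0.14 = $1.674 + $1.46475 = $3.14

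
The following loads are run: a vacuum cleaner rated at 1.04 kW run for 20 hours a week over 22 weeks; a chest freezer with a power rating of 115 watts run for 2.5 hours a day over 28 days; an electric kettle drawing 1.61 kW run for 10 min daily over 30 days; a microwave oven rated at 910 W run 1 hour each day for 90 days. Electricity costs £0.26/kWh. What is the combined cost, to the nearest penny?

£144.46

vacuum cleaner: Runtime = 20 h/week × 22 weeks = 440 h
vacuum cleaner: 1.04 kW × 440 h = 457.6 kWh
chest freezer: Runtime = 2.5 h/day × 28 days = 70 h
chest freezer: 0.115 kW × 70 h = 8.05 kWh
electric kettle: Runtime = 10 min × 30 = 300 min = 5 h
electric kettle: 1.61 kW × 5 h = 8.05 kWh
microwave oven: Runtime = 1 h/day × 90 days = 90 h
microwave oven: 0.91 kW × 90 h = 81.9 kWh
Total energy = 555.6 kWh
Cost = 555.6 × £0.26 = £144.46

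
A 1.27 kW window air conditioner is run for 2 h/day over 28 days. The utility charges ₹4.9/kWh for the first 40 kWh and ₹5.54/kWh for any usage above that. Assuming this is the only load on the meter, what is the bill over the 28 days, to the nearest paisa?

₹368.40

Runtime = 2 h/day × 28 days = 56 h
Energy = 1.27 kW × 56 h = 71.12 kWh
Tier 1 (0–40 kWh): 40 × ₹4.9 = ₹196
Above 40 kWh: 31.12 × ₹5.54 = ₹172.4048
Bill = ₹368.40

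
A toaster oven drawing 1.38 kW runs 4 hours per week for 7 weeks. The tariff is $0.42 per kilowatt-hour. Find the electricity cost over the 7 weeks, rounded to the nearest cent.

Runtime = 4 h/week × 7 weeks = 28 h
Energy = 1.38 kW × 28 h = 38.64 kWh
Cost = 38.64 kWh × $0.42/kWh = $16.23

$16.23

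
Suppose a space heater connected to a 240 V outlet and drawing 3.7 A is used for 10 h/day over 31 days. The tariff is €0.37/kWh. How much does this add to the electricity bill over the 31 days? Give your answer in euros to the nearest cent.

Power = 3.7 A × 240 V = 888 W = 0.888 kW
Runtime = 10 h/day × 31 days = 310 h
Energy = 0.888 kW × 310 h = 275.28 kWh
Cost = 275.28 kWh × €0.37/kWh = €101.85

€101.85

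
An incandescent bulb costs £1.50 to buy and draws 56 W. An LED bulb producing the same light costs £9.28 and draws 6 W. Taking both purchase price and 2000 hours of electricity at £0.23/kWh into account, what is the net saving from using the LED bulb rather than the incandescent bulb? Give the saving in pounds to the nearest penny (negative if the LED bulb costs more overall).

incandescent bulb: £1.50 + (56/1000) kW × 2000 h × £0.23 = £1.50 + £25.76 = £27.26
LED bulb: £9.28 + (6/1000) kW × 2000 h × £0.23 = £9.28 + £2.76 = £12.04
Saving = £27.26 − £12.04 = £15.22

£15.22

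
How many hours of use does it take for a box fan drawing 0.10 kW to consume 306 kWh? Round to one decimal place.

3060.0 h

Hours = 306 kWh ÷ 0.1 kW = 3060.0 h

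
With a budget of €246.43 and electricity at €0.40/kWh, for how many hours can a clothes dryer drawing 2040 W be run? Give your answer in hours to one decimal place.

302.0 h

Energy available = €246.43 ÷ €0.40/kWh = 616.075 kWh
Hours = 616.075 kWh ÷ 2.04 kW = 302.0 h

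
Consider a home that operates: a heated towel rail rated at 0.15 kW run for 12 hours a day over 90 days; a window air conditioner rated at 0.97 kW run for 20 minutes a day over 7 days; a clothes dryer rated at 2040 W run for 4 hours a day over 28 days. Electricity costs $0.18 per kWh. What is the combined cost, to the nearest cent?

heated towel rail: Runtime = 12 h/day × 90 days = 1080 h
heated towel rail: 0.15 kW × 1080 h = 162 kWh
window air conditioner: Runtime = 20 min × 7 = 140 min = 2.333333… h
window air conditioner: 0.97 kW × 2.333333… h = 2.263333… kWh
clothes dryer: Runtime = 4 h/day × 28 days = 112 h
clothes dryer: 2.04 kW × 112 h = 228.48 kWh
Total energy = 392.743333… kWh
Cost = 392.743333… × $0.18 = $70.69

$70.69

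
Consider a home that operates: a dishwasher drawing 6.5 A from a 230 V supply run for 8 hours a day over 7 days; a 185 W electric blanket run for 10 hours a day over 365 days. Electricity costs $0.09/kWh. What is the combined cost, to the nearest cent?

dishwasher: Power = 6.5 A × 230 V = 1495 W = 1.495 kW
dishwasher: Runtime = 8 h/day × 7 days = 56 h
dishwasher: 1.495 kW × 56 h = 83.72 kWh
electric blanket: Runtime = 10 h/day × 365 days = 3650 h
electric blanket: 0.185 kW × 3650 h = 675.25 kWh
Total energy = 758.97 kWh
Cost = 758.97 × $0.09 = $68.31

$68.31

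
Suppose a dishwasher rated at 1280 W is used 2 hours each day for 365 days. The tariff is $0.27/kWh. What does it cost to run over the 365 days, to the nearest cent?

$252.29

Runtime = 2 h/day × 365 days = 730 h
Energy = 1.28 kW × 730 h = 934.4 kWh
Cost = 934.4 kWh × $0.27/kWh = $252.29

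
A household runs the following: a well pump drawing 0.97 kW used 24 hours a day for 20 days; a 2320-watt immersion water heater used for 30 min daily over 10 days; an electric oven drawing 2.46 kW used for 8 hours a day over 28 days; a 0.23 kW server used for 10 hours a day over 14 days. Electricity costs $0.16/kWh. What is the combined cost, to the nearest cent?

well pump: Runtime = 24 h × 20 = 480 h
well pump: 0.97 kW × 480 h = 465.6 kWh
immersion water heater: Runtime = 30 min × 10 = 300 min = 5 h
immersion water heater: 2.32 kW × 5 h = 11.6 kWh
electric oven: Runtime = 8 h/day × 28 days = 224 h
electric oven: 2.46 kW × 224 h = 551.04 kWh
server: Runtime = 10 h/day × 14 days = 140 h
server: 0.23 kW × 140 h = 32.2 kWh
Total energy = 1060.44 kWh
Cost = 1060.44 × $0.16 = $169.67

$169.67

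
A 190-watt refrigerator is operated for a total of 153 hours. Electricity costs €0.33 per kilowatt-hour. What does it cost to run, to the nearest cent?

€9.59

Energy = 0.19 kW × 153 h = 29.07 kWh
Cost = 29.07 kWh × €0.33/kWh = €9.59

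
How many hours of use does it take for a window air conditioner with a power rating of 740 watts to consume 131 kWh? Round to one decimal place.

Hours = 131 kWh ÷ 0.74 kW = 177.0 h

177.0 h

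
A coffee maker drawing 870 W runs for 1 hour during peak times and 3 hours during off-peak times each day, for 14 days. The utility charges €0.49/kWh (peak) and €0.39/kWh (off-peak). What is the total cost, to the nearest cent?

Peak energy = 0.87 kW × 1 h × 14 = 12.18 kWh
Off-peak energy = 0.87 kW × 3 h × 14 = 36.54 kWh
Cost = 12.18 × €0.49 + 36.54 × €0.39 = €5.9682 + €14.2506 = €20.22

€20.22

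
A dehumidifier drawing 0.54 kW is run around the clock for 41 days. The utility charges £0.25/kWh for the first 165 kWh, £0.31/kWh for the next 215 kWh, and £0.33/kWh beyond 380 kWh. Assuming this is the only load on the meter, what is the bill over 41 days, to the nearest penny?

£157.85

Runtime = 24 h × 41 = 984 h
Energy = 0.54 kW × 984 h = 531.36 kWh
Tier 1 (0–165 kWh): 165 × £0.25 = £41.25
Tier 2 (165–380 kWh): 215 × £0.31 = £66.65
Above 380 kWh: 151.36 × £0.33 = £49.9488
Bill = £157.85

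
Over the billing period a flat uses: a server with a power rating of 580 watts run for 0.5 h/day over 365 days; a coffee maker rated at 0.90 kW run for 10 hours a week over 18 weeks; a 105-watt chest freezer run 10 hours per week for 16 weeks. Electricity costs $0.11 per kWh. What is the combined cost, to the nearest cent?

$31.31

server: Runtime = 0.5 h/day × 365 days = 182.5 h
server: 0.58 kW × 182.5 h = 105.85 kWh
coffee maker: Runtime = 10 h/week × 18 weeks = 180 h
coffee maker: 0.9 kW × 180 h = 162 kWh
chest freezer: Runtime = 10 h/week × 16 weeks = 160 h
chest freezer: 0.105 kW × 160 h = 16.8 kWh
Total energy = 284.65 kWh
Cost = 284.65 × $0.11 = $31.31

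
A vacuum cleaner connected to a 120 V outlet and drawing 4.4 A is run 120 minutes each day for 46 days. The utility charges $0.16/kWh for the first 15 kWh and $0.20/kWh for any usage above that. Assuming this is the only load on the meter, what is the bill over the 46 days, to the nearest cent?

$9.12

Power = 4.4 A × 120 V = 528 W = 0.528 kW
Runtime = 120 min × 46 = 5520 min = 92 h
Energy = 0.528 kW × 92 h = 48.576 kWh
Tier 1 (0–15 kWh): 15 × $0.16 = $2.4
Above 15 kWh: 33.576 × $0.20 = $6.7152
Bill = $9.12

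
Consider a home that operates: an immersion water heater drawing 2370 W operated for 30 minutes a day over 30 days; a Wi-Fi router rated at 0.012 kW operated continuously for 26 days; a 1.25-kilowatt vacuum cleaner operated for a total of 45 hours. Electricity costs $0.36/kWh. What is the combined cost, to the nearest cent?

immersion water heater: Runtime = 30 min × 30 = 900 min = 15 h
immersion water heater: 2.37 kW × 15 h = 35.55 kWh
Wi-Fi router: Runtime = 24 h × 26 = 624 h
Wi-Fi router: 0.012 kW × 624 h = 7.488 kWh
vacuum cleaner: 1.25 kW × 45 h = 56.25 kWh
Total energy = 99.288 kWh
Cost = 99.288 × $0.36 = $35.74

$35.74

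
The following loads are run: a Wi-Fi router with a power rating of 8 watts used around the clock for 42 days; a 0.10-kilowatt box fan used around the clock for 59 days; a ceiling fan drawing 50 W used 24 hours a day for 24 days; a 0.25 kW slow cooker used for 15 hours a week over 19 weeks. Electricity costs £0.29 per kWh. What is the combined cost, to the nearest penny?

£72.42

Wi-Fi router: Runtime = 24 h × 42 = 1008 h
Wi-Fi router: 0.008 kW × 1008 h = 8.064 kWh
box fan: Runtime = 24 h × 59 = 1416 h
box fan: 0.1 kW × 1416 h = 141.6 kWh
ceiling fan: Runtime = 24 h × 24 = 576 h
ceiling fan: 0.05 kW × 576 h = 28.8 kWh
slow cooker: Runtime = 15 h/week × 19 weeks = 285 h
slow cooker: 0.25 kW × 285 h = 71.25 kWh
Total energy = 249.714 kWh
Cost = 249.714 × £0.29 = £72.42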